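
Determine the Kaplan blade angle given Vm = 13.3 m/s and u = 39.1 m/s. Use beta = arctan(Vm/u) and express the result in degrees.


beta = arctan(13.3 / 39.1) = 18.7859 degrees


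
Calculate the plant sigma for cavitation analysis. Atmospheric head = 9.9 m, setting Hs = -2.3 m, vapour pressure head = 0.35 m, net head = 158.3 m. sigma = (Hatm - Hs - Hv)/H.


sigma = (9.9 - (-2.3) - 0.35) / 158.3 = 0.0749


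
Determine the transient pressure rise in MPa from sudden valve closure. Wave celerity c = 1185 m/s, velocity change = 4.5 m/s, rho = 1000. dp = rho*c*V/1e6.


dp = 1000 * 1185 * 4.5 / 1e6 = 5.3325 MPa


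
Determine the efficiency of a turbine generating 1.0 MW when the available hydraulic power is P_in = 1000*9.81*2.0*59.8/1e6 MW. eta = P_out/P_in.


P_in = 1000 * 9.81 * 2.0 * 59.8 / 1e6 = 1.1733 MW
eta = 1.0 / 1.1733 = 0.8523


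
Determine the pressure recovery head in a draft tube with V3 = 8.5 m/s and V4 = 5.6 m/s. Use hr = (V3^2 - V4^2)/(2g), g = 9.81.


hr = (8.5^2 - 5.6^2) / (2*9.81) = 2.0841 m


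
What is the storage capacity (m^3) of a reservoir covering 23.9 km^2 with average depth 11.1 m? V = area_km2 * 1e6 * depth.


V = 23.9 * 1e6 * 11.1 = 2.6529e+08 m^3


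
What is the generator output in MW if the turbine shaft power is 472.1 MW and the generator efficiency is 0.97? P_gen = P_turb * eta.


P_gen = 472.1 * 0.97 = 457.9370 MW


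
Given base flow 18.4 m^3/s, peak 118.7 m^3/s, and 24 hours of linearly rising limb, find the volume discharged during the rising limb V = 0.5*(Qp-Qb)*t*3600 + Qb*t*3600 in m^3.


V = 0.5*(118.7 - 18.4)*24*3600 + 18.4*24*3600 = 5.9227e+06 m^3


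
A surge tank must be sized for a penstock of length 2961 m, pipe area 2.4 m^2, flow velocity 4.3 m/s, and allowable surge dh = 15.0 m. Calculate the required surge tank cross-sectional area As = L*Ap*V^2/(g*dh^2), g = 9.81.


As = 2961 * 2.4 * 4.3^2 / (9.81 * 15.0^2) = 59.5299 m^2


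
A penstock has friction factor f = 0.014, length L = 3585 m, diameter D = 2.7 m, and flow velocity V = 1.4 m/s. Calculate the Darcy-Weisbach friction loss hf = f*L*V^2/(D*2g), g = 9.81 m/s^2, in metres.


hf = 0.014 * 3585 * 1.4^2 / (2.7 * 2 * 9.81) = 1.8570 m


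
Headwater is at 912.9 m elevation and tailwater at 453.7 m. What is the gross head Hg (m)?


Hg = 912.9 - 453.7 = 459.2000 m


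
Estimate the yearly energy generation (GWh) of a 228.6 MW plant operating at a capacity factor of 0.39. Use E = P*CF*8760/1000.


E = 228.6 * 0.39 * 8760 / 1000 = 780.9890 GWh


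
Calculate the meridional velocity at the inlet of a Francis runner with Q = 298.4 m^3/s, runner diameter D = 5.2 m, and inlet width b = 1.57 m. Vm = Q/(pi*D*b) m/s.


Vm = 298.4 / (pi * 5.2 * 1.57) = 11.6345 m/s


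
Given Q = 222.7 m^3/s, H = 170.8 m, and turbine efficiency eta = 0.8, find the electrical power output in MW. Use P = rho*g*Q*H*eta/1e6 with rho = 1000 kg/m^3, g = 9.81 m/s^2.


P = 1000 * 9.81 * 222.7 * 170.8 * 0.8 / 1e6 = 298.5156 MW


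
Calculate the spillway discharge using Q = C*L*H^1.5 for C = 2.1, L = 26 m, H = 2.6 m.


Q = 2.1 * 26 * 2.6^1.5 = 228.9036 m^3/s


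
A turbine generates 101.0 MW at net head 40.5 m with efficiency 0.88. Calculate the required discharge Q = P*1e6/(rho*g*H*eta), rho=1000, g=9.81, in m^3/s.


Q = 101.0 * 1e6 / (1000 * 9.81 * 40.5 * 0.88) = 288.8781 m^3/s


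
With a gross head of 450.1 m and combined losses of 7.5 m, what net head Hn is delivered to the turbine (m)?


Hn = 450.1 - 7.5 = 442.6000 m


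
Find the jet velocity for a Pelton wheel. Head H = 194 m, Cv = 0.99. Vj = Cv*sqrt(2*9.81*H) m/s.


Vj = 0.99 * sqrt(2*9.81*194) = 61.0781 m/s


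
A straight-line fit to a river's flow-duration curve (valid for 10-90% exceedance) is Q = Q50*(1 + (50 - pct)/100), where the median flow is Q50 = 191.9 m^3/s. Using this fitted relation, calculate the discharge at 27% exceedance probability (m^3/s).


Q = 191.9 * (1 + (50 - 27)/100) = 236.0370 m^3/s


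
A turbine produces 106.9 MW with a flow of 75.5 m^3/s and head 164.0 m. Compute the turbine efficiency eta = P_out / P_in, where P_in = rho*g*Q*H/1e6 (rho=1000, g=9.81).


P_in = 1000 * 9.81 * 75.5 * 164.0 / 1e6 = 121.4674 MW
eta = 106.9 / 121.4674 = 0.8801


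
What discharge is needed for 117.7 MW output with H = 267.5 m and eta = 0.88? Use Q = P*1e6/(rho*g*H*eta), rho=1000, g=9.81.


Q = 117.7 * 1e6 / (1000 * 9.81 * 267.5 * 0.88) = 50.9684 m^3/s


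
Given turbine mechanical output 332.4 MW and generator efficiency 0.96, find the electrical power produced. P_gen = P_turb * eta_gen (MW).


P_gen = 332.4 * 0.96 = 319.1040 MW


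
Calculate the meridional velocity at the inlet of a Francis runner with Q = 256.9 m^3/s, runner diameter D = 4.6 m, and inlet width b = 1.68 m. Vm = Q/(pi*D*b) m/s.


Vm = 256.9 / (pi * 4.6 * 1.68) = 10.5815 m/s


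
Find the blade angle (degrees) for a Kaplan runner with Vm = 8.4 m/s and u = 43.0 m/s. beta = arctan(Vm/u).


beta = arctan(8.4 / 43.0) = 11.0535 degrees


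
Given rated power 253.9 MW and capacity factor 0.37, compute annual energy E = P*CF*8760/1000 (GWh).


E = 253.9 * 0.37 * 8760 / 1000 = 822.9407 GWh


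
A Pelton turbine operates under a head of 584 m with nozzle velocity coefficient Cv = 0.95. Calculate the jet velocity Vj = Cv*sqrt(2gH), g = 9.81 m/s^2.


Vj = 0.95 * sqrt(2*9.81*584) = 101.6903 m/s


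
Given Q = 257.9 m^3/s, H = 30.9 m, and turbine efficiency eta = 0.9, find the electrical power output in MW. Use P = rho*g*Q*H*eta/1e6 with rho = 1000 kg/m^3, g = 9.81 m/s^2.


P = 1000 * 9.81 * 257.9 * 30.9 * 0.9 / 1e6 = 70.3593 MW


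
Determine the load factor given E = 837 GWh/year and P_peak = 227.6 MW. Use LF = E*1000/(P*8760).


LF = 837 * 1000 / (227.6 * 8760) = 0.4198


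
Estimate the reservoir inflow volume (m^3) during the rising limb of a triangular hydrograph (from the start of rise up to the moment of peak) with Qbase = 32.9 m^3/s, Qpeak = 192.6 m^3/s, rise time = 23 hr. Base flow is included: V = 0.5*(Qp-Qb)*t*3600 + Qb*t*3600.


V = 0.5*(192.6 - 32.9)*23*3600 + 32.9*23*3600 = 9.3357e+06 m^3


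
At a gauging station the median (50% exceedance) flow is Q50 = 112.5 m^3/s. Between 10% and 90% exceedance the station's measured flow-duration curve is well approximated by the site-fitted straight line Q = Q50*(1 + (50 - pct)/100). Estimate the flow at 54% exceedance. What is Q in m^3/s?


Q = 112.5 * (1 + (50 - 54)/100) = 108.0000 m^3/s


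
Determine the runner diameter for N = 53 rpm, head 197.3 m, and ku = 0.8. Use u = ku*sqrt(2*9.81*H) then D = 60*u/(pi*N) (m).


u = 0.8 * sqrt(2*9.81*197.3) = 49.7741 m/s
D = 60 * 49.7741 / (pi * 53) = 17.9361 m


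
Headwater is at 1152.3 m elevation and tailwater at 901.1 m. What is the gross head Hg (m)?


Hg = 1152.3 - 901.1 = 251.2000 m


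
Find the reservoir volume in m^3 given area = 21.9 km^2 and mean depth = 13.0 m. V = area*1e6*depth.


V = 21.9 * 1e6 * 13.0 = 2.8470e+08 m^3


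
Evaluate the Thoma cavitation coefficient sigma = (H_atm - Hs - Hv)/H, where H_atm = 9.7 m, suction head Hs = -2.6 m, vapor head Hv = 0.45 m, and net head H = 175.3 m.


sigma = (9.7 - (-2.6) - 0.45) / 175.3 = 0.0676


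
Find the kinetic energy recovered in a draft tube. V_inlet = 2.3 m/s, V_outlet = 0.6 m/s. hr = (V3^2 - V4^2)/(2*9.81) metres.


hr = (2.3^2 - 0.6^2) / (2*9.81) = 0.2513 m


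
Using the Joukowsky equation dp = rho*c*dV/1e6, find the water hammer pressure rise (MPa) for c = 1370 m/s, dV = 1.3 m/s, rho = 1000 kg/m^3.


dp = 1000 * 1370 * 1.3 / 1e6 = 1.7810 MPa


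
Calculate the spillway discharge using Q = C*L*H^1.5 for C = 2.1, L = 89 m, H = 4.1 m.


Q = 2.1 * 89 * 4.1^1.5 = 1551.6190 m^3/s


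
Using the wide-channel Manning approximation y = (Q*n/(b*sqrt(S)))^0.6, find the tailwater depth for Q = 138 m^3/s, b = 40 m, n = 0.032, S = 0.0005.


y = (138 * 0.032 / (40 * 0.0005^0.5))^0.6 = 2.6067 m


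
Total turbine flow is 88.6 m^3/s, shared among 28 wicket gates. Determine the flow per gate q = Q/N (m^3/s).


q = 88.6 / 28 = 3.1643 m^3/s


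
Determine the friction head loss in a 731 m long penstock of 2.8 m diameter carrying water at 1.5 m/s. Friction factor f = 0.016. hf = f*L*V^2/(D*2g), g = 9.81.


hf = 0.016 * 731 * 1.5^2 / (2.8 * 2 * 9.81) = 0.4790 m


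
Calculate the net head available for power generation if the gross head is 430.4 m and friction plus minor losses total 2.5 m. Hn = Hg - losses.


Hn = 430.4 - 2.5 = 427.9000 m


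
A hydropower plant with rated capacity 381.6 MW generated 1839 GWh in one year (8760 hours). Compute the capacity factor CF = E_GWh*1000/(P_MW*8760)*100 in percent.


CF = 1839 * 1000 / (381.6 * 8760) * 100 = 55.0135 %


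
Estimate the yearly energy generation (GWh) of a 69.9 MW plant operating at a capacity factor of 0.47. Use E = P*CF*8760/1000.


E = 69.9 * 0.47 * 8760 / 1000 = 287.7923 GWh


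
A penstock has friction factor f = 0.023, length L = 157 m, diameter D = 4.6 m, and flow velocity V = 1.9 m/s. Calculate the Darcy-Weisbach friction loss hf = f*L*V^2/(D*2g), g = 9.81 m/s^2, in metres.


hf = 0.023 * 157 * 1.9^2 / (4.6 * 2 * 9.81) = 0.1444 m


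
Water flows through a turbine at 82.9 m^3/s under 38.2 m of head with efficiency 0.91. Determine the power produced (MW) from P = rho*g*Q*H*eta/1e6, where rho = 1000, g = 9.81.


P = 1000 * 9.81 * 82.9 * 38.2 * 0.91 / 1e6 = 28.2702 MW


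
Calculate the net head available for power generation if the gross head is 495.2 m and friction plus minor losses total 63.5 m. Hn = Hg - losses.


Hn = 495.2 - 63.5 = 431.7000 m


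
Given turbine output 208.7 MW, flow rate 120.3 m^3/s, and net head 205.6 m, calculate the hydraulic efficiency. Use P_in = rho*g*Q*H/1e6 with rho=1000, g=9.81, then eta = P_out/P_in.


P_in = 1000 * 9.81 * 120.3 * 205.6 / 1e6 = 242.6374 MW
eta = 208.7 / 242.6374 = 0.8601


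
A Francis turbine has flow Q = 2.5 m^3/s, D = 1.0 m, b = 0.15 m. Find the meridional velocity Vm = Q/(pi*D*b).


Vm = 2.5 / (pi * 1.0 * 0.15) = 5.3052 m/s


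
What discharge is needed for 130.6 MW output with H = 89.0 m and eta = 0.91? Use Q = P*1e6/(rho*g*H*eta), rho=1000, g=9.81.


Q = 130.6 * 1e6 / (1000 * 9.81 * 89.0 * 0.91) = 164.3777 m^3/s


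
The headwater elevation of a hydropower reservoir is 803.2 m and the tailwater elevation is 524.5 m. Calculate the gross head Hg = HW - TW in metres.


Hg = 803.2 - 524.5 = 278.7000 m


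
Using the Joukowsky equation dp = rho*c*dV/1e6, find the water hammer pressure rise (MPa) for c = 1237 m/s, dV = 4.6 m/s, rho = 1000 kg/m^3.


dp = 1000 * 1237 * 4.6 / 1e6 = 5.6902 MPa


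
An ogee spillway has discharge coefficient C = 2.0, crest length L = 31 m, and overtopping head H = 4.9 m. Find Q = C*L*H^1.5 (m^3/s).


Q = 2.0 * 31 * 4.9^1.5 = 672.4900 m^3/s


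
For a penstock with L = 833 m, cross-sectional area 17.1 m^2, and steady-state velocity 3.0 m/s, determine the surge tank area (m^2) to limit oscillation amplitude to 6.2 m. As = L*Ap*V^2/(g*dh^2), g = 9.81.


As = 833 * 17.1 * 3.0^2 / (9.81 * 6.2^2) = 339.9627 m^2


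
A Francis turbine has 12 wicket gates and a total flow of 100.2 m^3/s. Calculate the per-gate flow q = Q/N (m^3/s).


q = 100.2 / 12 = 8.3500 m^3/s


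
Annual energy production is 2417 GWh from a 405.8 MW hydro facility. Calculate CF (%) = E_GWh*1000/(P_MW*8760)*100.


CF = 2417 * 1000 / (405.8 * 8760) * 100 = 67.9924 %


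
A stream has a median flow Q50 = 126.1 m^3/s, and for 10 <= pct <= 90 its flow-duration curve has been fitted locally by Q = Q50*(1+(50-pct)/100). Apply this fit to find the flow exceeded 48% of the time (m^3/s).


Q = 126.1 * (1 + (50 - 48)/100) = 128.6220 m^3/s


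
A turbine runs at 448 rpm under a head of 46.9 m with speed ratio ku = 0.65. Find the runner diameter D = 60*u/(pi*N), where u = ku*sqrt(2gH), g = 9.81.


u = 0.65 * sqrt(2*9.81*46.9) = 19.7174 m/s
D = 60 * 19.7174 / (pi * 448) = 0.8406 m


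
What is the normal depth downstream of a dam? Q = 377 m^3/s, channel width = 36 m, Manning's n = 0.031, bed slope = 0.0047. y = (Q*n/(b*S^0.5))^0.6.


y = (377 * 0.031 / (36 * 0.0047^0.5))^0.6 = 2.5422 m


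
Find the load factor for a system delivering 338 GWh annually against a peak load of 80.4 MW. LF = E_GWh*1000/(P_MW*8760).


LF = 338 * 1000 / (80.4 * 8760) = 0.4799


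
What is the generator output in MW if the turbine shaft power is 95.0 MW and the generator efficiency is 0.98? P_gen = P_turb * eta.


P_gen = 95.0 * 0.98 = 93.1000 MW


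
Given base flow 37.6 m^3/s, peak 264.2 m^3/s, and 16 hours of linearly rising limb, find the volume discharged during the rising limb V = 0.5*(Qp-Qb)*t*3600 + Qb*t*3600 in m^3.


V = 0.5*(264.2 - 37.6)*16*3600 + 37.6*16*3600 = 8.6918e+06 m^3


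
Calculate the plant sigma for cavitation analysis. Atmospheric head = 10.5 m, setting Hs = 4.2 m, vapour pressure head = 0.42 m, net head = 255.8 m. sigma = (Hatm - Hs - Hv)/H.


sigma = (10.5 - 4.2 - 0.42) / 255.8 = 0.0230


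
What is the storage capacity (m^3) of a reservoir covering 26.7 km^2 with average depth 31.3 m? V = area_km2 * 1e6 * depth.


V = 26.7 * 1e6 * 31.3 = 8.3571e+08 m^3


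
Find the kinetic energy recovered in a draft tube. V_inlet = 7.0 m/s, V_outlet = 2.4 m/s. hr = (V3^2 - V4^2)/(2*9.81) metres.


hr = (7.0^2 - 2.4^2) / (2*9.81) = 2.2039 m


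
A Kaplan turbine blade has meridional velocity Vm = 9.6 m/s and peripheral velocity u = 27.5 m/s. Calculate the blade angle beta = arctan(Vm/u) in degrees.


beta = arctan(9.6 / 27.5) = 19.2436 degrees


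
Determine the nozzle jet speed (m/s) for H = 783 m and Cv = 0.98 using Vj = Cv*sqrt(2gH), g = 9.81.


Vj = 0.98 * sqrt(2*9.81*783) = 121.4665 m/s


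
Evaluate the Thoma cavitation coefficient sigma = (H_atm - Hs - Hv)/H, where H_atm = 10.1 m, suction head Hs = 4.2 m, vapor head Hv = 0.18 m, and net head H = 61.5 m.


sigma = (10.1 - 4.2 - 0.18) / 61.5 = 0.0930


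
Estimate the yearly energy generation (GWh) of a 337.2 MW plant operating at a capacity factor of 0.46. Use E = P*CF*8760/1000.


E = 337.2 * 0.46 * 8760 / 1000 = 1358.7811 GWh


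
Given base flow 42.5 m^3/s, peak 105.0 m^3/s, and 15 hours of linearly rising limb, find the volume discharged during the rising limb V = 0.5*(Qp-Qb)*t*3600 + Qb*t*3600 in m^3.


V = 0.5*(105.0 - 42.5)*15*3600 + 42.5*15*3600 = 3.9825e+06 m^3


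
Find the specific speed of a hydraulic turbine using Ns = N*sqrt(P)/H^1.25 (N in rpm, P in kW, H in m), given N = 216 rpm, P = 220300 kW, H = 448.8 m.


Ns = 216 * 220300^0.5 / 448.8^1.25 = 49.0789


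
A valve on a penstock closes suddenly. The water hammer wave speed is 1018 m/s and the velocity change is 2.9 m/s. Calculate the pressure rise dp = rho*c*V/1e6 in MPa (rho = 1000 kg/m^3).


dp = 1000 * 1018 * 2.9 / 1e6 = 2.9522 MPa


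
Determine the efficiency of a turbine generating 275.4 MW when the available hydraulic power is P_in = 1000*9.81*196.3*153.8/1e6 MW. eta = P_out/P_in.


P_in = 1000 * 9.81 * 196.3 * 153.8 / 1e6 = 296.1731 MW
eta = 275.4 / 296.1731 = 0.9299


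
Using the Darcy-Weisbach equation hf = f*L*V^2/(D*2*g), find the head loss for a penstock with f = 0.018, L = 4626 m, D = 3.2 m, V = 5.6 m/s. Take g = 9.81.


hf = 0.018 * 4626 * 5.6^2 / (3.2 * 2 * 9.81) = 41.5916 m


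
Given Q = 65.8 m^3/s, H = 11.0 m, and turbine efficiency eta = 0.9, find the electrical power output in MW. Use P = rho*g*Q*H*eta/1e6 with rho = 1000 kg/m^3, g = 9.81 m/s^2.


P = 1000 * 9.81 * 65.8 * 11.0 * 0.9 / 1e6 = 6.3904 MW


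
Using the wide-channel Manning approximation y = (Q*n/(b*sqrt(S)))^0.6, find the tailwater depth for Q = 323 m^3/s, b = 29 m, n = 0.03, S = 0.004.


y = (323 * 0.03 / (29 * 0.004^0.5))^0.6 = 2.7148 m


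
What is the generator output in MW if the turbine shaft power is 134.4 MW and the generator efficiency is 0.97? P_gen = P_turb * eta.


P_gen = 134.4 * 0.97 = 130.3680 MW


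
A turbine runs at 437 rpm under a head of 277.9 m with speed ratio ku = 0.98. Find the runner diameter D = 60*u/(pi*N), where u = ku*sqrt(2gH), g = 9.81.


u = 0.98 * sqrt(2*9.81*277.9) = 72.3635 m/s
D = 60 * 72.3635 / (pi * 437) = 3.1626 m


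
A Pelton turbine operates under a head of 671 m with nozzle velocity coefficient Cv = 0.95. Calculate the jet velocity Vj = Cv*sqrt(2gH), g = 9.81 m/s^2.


Vj = 0.95 * sqrt(2*9.81*671) = 109.0020 m/s


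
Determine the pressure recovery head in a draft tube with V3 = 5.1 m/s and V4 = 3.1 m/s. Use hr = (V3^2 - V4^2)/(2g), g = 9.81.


hr = (5.1^2 - 3.1^2) / (2*9.81) = 0.8359 m


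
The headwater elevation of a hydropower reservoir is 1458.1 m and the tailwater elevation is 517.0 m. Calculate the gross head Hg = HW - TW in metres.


Hg = 1458.1 - 517.0 = 941.1000 m


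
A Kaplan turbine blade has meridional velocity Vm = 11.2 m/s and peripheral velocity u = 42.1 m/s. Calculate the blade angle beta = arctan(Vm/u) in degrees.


beta = arctan(11.2 / 42.1) = 14.8975 degrees


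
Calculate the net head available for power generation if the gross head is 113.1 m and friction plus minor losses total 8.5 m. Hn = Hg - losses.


Hn = 113.1 - 8.5 = 104.6000 m


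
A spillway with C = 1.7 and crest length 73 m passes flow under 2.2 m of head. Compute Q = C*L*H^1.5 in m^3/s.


Q = 1.7 * 73 * 2.2^1.5 = 404.9541 m^3/s


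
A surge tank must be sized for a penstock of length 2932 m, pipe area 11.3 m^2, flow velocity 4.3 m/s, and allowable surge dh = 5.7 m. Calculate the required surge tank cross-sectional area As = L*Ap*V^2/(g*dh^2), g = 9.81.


As = 2932 * 11.3 * 4.3^2 / (9.81 * 5.7^2) = 1922.0319 m^2


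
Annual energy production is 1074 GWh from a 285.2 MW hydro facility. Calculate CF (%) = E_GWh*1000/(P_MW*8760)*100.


CF = 1074 * 1000 / (285.2 * 8760) * 100 = 42.9883 %


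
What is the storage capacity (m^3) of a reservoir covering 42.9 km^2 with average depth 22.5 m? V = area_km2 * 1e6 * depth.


V = 42.9 * 1e6 * 22.5 = 9.6525e+08 m^3


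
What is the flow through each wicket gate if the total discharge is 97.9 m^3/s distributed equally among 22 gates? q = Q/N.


q = 97.9 / 22 = 4.4500 m^3/s


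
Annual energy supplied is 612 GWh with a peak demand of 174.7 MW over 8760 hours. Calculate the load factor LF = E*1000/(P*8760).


LF = 612 * 1000 / (174.7 * 8760) = 0.3999


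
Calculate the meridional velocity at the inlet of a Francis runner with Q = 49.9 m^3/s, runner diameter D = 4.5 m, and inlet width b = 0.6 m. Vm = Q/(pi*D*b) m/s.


Vm = 49.9 / (pi * 4.5 * 0.6) = 5.8828 m/s


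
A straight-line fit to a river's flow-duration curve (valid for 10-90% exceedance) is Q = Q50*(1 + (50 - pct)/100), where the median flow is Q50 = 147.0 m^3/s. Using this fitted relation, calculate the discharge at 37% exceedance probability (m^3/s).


Q = 147.0 * (1 + (50 - 37)/100) = 166.1100 m^3/s


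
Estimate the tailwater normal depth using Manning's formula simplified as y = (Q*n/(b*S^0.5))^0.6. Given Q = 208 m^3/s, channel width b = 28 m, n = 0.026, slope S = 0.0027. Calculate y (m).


y = (208 * 0.026 / (28 * 0.0027^0.5))^0.6 = 2.1985 m


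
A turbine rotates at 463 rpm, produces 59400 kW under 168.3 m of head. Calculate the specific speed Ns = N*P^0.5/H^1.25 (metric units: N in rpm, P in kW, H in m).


Ns = 463 * 59400^0.5 / 168.3^1.25 = 186.1526


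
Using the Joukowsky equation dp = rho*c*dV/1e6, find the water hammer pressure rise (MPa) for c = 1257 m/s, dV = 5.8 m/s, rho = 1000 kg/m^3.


dp = 1000 * 1257 * 5.8 / 1e6 = 7.2906 MPa


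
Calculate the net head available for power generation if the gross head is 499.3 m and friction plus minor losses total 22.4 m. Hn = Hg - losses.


Hn = 499.3 - 22.4 = 476.9000 m


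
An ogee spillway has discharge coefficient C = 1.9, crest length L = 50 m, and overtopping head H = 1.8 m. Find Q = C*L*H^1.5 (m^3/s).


Q = 1.9 * 50 * 1.8^1.5 = 229.4206 m^3/s


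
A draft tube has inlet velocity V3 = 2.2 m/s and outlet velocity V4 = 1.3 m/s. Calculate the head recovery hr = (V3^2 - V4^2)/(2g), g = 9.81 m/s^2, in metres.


hr = (2.2^2 - 1.3^2) / (2*9.81) = 0.1606 m


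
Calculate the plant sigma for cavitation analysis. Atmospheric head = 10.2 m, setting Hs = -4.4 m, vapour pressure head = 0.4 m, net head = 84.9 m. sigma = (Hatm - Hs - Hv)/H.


sigma = (10.2 - (-4.4) - 0.4) / 84.9 = 0.1673


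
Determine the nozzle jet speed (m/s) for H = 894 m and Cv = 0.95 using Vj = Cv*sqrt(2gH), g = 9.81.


Vj = 0.95 * sqrt(2*9.81*894) = 125.8177 m/s


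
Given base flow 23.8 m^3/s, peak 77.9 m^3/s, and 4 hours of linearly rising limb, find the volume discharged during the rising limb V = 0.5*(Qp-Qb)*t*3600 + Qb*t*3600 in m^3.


V = 0.5*(77.9 - 23.8)*4*3600 + 23.8*4*3600 = 732240.0000 m^3


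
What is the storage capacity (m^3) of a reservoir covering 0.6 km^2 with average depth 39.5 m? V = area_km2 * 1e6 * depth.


V = 0.6 * 1e6 * 39.5 = 2.3700e+07 m^3


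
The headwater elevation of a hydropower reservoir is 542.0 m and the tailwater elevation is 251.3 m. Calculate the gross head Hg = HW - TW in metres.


Hg = 542.0 - 251.3 = 290.7000 m


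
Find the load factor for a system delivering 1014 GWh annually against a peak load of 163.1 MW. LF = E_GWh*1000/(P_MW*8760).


LF = 1014 * 1000 / (163.1 * 8760) = 0.7097


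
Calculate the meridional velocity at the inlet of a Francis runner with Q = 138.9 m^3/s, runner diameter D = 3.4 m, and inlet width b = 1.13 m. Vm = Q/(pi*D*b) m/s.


Vm = 138.9 / (pi * 3.4 * 1.13) = 11.5079 m/s


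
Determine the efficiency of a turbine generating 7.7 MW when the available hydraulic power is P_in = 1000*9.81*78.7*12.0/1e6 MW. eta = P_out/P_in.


P_in = 1000 * 9.81 * 78.7 * 12.0 / 1e6 = 9.2646 MW
eta = 7.7 / 9.2646 = 0.8311


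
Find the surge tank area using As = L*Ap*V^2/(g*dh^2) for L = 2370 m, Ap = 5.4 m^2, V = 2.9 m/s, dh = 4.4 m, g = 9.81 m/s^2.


As = 2370 * 5.4 * 2.9^2 / (9.81 * 4.4^2) = 566.7137 m^2


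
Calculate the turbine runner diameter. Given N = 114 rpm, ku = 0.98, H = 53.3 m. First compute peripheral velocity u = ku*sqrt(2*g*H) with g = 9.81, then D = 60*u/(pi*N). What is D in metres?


u = 0.98 * sqrt(2*9.81*53.3) = 31.6912 m/s
D = 60 * 31.6912 / (pi * 114) = 5.3093 m


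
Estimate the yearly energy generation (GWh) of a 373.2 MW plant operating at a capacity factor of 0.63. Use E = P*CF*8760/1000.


E = 373.2 * 0.63 * 8760 / 1000 = 2059.6162 GWh


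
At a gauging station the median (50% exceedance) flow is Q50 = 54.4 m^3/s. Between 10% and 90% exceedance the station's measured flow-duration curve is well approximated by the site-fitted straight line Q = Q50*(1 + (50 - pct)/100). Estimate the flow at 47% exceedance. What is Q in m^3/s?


Q = 54.4 * (1 + (50 - 47)/100) = 56.0320 m^3/s


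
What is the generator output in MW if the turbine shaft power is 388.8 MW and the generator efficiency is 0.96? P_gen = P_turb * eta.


P_gen = 388.8 * 0.96 = 373.2480 MW


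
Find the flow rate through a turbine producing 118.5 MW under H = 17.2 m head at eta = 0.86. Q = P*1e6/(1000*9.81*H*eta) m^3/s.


Q = 118.5 * 1e6 / (1000 * 9.81 * 17.2 * 0.86) = 816.6246 m^3/s


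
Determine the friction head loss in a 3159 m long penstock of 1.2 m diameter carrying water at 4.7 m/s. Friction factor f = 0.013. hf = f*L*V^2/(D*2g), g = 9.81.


hf = 0.013 * 3159 * 4.7^2 / (1.2 * 2 * 9.81) = 38.5308 m


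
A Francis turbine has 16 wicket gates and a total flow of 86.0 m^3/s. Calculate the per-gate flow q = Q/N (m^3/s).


q = 86.0 / 16 = 5.3750 m^3/s


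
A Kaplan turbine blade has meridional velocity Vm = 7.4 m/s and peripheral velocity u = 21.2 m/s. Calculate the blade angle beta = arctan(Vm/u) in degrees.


beta = arctan(7.4 / 21.2) = 19.2419 degrees


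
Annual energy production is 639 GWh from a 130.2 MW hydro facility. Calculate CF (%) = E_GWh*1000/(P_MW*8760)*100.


CF = 639 * 1000 / (130.2 * 8760) * 100 = 56.0255 %


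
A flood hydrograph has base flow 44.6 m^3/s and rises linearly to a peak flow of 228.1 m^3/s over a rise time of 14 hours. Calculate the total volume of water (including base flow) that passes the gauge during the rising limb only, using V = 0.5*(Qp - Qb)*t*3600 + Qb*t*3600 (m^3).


V = 0.5*(228.1 - 44.6)*14*3600 + 44.6*14*3600 = 6.8720e+06 m^3


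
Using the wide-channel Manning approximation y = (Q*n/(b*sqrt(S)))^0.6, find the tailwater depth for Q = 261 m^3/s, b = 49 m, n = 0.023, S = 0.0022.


y = (261 * 0.023 / (49 * 0.0022^0.5))^0.6 = 1.7790 m


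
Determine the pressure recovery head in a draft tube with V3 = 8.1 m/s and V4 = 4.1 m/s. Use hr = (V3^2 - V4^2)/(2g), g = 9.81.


hr = (8.1^2 - 4.1^2) / (2*9.81) = 2.4873 m


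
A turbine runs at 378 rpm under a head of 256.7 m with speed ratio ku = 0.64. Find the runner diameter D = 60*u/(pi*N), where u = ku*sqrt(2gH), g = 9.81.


u = 0.64 * sqrt(2*9.81*256.7) = 45.4195 m/s
D = 60 * 45.4195 / (pi * 378) = 2.2948 m


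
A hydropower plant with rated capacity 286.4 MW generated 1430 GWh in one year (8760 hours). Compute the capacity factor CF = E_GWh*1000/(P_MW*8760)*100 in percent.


CF = 1430 * 1000 / (286.4 * 8760) * 100 = 56.9979 %


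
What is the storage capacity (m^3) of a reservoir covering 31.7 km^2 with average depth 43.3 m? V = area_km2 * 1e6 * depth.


V = 31.7 * 1e6 * 43.3 = 1.3726e+09 m^3


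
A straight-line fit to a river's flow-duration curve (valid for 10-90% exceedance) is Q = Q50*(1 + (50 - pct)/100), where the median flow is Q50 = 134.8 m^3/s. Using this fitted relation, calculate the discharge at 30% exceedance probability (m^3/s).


Q = 134.8 * (1 + (50 - 30)/100) = 161.7600 m^3/s


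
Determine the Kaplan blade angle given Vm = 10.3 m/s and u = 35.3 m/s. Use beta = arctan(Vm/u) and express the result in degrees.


beta = arctan(10.3 / 35.3) = 16.2664 degrees


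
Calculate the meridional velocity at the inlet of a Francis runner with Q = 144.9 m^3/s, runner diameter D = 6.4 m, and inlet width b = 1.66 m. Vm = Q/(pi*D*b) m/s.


Vm = 144.9 / (pi * 6.4 * 1.66) = 4.3414 m/s


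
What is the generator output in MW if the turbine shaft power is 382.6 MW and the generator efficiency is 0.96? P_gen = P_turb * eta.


P_gen = 382.6 * 0.96 = 367.2960 MW


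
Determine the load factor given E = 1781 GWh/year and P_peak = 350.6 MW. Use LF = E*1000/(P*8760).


LF = 1781 * 1000 / (350.6 * 8760) = 0.5799


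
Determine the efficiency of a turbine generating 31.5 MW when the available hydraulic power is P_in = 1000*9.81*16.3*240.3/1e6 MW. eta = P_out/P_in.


P_in = 1000 * 9.81 * 16.3 * 240.3 / 1e6 = 38.4247 MW
eta = 31.5 / 38.4247 = 0.8198


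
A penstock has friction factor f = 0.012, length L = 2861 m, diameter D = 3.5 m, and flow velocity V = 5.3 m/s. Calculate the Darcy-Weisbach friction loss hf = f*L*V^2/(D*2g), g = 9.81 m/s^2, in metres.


hf = 0.012 * 2861 * 5.3^2 / (3.5 * 2 * 9.81) = 14.0438 m


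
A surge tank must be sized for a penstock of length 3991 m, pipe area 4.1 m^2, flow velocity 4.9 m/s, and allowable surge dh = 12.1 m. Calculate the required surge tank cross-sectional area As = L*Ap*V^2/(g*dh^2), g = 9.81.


As = 3991 * 4.1 * 4.9^2 / (9.81 * 12.1^2) = 273.5382 m^2


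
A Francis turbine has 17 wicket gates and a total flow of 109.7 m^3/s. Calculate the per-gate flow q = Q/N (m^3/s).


q = 109.7 / 17 = 6.4529 m^3/s


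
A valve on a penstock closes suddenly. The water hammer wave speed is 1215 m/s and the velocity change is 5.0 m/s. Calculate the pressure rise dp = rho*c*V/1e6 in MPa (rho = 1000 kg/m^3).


dp = 1000 * 1215 * 5.0 / 1e6 = 6.0750 MPa


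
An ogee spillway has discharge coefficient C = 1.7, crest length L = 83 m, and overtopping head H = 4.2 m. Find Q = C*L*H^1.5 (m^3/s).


Q = 1.7 * 83 * 4.2^1.5 = 1214.5096 m^3/s


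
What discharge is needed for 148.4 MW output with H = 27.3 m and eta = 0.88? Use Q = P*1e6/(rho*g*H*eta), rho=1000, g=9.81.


Q = 148.4 * 1e6 / (1000 * 9.81 * 27.3 * 0.88) = 629.6795 m^3/s


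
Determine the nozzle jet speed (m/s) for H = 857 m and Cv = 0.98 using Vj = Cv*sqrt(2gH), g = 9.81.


Vj = 0.98 * sqrt(2*9.81*857) = 127.0767 m/s


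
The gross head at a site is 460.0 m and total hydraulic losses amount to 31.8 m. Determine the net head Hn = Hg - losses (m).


Hn = 460.0 - 31.8 = 428.2000 m


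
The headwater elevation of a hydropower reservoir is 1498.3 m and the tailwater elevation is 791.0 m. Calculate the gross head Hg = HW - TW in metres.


Hg = 1498.3 - 791.0 = 707.3000 m


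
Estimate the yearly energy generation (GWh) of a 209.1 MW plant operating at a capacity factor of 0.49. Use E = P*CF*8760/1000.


E = 209.1 * 0.49 * 8760 / 1000 = 897.5408 GWh


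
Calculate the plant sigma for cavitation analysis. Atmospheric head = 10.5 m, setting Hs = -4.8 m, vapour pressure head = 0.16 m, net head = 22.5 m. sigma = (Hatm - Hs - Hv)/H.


sigma = (10.5 - (-4.8) - 0.16) / 22.5 = 0.6729


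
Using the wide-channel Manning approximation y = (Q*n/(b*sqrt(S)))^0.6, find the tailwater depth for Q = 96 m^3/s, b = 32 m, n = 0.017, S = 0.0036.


y = (96 * 0.017 / (32 * 0.0036^0.5))^0.6 = 0.9071 m


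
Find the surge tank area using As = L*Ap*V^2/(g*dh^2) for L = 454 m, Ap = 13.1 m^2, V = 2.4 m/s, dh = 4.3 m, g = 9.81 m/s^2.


As = 454 * 13.1 * 2.4^2 / (9.81 * 4.3^2) = 188.8616 m^2


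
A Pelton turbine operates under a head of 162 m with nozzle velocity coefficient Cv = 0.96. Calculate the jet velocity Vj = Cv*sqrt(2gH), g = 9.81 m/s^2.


Vj = 0.96 * sqrt(2*9.81*162) = 54.1225 m/s


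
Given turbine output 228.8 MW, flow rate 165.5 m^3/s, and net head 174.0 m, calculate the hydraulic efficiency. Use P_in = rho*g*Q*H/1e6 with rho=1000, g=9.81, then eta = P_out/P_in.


P_in = 1000 * 9.81 * 165.5 * 174.0 / 1e6 = 282.4986 MW
eta = 228.8 / 282.4986 = 0.8099


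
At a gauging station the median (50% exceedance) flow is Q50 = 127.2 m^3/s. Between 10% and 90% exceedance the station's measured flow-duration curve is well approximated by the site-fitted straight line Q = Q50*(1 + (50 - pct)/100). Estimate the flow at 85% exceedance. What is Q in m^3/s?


Q = 127.2 * (1 + (50 - 85)/100) = 82.6800 m^3/s


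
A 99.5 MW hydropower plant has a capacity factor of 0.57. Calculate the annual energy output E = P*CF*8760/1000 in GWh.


E = 99.5 * 0.57 * 8760 / 1000 = 496.8234 GWh


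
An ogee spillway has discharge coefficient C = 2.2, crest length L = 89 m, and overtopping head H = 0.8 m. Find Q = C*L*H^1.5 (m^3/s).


Q = 2.2 * 89 * 0.8^1.5 = 140.1031 m^3/s


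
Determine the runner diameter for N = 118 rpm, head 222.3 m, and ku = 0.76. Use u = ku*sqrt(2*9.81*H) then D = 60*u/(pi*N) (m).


u = 0.76 * sqrt(2*9.81*222.3) = 50.1918 m/s
D = 60 * 50.1918 / (pi * 118) = 8.1237 m


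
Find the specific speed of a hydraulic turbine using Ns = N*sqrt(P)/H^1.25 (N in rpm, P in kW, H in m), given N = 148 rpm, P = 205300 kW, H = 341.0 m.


Ns = 148 * 205300^0.5 / 341.0^1.25 = 45.7629


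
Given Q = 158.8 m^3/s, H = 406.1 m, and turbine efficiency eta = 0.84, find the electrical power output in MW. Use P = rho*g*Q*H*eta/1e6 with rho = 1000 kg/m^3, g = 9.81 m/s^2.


P = 1000 * 9.81 * 158.8 * 406.1 * 0.84 / 1e6 = 531.4125 MW


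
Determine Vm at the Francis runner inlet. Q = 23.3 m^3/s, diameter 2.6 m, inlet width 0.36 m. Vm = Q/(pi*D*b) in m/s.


Vm = 23.3 / (pi * 2.6 * 0.36) = 7.9237 m/s


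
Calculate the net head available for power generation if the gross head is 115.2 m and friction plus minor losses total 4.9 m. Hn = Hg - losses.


Hn = 115.2 - 4.9 = 110.3000 m


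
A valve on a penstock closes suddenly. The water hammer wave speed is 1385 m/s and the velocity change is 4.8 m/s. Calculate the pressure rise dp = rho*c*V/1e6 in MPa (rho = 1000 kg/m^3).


dp = 1000 * 1385 * 4.8 / 1e6 = 6.6480 MPa


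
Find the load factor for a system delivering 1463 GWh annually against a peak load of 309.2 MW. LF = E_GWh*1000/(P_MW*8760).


LF = 1463 * 1000 / (309.2 * 8760) = 0.5401


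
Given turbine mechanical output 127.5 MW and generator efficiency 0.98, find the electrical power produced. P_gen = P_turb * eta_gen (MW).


P_gen = 127.5 * 0.98 = 124.9500 MW


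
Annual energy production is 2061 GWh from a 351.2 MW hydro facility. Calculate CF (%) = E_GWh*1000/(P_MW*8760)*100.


CF = 2061 * 1000 / (351.2 * 8760) * 100 = 66.9915 %


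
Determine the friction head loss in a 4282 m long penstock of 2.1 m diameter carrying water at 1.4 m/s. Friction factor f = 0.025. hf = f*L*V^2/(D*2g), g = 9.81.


hf = 0.025 * 4282 * 1.4^2 / (2.1 * 2 * 9.81) = 5.0924 m


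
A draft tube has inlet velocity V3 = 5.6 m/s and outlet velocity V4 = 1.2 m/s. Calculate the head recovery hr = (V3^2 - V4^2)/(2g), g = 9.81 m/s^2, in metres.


hr = (5.6^2 - 1.2^2) / (2*9.81) = 1.5250 m


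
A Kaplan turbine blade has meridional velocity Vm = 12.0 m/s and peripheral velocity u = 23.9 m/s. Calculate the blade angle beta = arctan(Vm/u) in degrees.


beta = arctan(12.0 / 23.9) = 26.6609 degrees


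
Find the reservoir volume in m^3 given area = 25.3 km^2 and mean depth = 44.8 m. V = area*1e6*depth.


V = 25.3 * 1e6 * 44.8 = 1.1334e+09 m^3


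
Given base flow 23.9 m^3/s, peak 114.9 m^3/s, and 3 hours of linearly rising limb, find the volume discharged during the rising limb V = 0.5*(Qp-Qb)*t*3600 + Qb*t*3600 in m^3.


V = 0.5*(114.9 - 23.9)*3*3600 + 23.9*3*3600 = 749520.0000 m^3


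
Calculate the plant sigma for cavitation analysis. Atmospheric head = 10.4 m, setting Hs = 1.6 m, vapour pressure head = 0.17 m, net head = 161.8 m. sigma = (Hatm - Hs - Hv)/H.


sigma = (10.4 - 1.6 - 0.17) / 161.8 = 0.0533


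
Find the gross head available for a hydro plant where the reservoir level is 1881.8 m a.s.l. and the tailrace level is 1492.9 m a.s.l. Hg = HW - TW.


Hg = 1881.8 - 1492.9 = 388.9000 m


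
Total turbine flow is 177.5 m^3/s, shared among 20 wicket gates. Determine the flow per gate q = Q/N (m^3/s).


q = 177.5 / 20 = 8.8750 m^3/s


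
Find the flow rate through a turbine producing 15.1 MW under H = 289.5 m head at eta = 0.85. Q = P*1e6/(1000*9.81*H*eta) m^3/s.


Q = 15.1 * 1e6 / (1000 * 9.81 * 289.5 * 0.85) = 6.2552 m^3/s


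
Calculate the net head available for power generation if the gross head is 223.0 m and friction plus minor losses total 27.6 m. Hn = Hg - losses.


Hn = 223.0 - 27.6 = 195.4000 m


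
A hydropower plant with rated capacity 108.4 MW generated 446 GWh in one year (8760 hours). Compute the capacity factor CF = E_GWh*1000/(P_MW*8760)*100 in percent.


CF = 446 * 1000 / (108.4 * 8760) * 100 = 46.9679 %


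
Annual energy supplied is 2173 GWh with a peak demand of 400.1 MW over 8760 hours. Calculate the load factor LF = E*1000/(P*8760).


LF = 2173 * 1000 / (400.1 * 8760) = 0.6200


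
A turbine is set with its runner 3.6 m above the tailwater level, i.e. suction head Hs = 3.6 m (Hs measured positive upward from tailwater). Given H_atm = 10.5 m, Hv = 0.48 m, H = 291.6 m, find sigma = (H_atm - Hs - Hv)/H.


sigma = (10.5 - 3.6 - 0.48) / 291.6 = 0.0220


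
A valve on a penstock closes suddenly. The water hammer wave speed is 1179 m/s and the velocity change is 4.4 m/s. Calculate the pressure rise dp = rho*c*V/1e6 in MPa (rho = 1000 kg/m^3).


dp = 1000 * 1179 * 4.4 / 1e6 = 5.1876 MPa


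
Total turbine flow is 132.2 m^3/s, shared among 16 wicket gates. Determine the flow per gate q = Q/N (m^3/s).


q = 132.2 / 16 = 8.2625 m^3/s


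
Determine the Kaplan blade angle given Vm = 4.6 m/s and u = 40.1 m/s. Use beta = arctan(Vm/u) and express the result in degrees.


beta = arctan(4.6 / 40.1) = 6.5440 degrees


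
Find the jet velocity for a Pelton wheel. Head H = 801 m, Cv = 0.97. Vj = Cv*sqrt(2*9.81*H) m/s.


Vj = 0.97 * sqrt(2*9.81*801) = 121.6011 m/s


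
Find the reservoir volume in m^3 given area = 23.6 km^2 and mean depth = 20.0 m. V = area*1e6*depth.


V = 23.6 * 1e6 * 20.0 = 4.7200e+08 m^3


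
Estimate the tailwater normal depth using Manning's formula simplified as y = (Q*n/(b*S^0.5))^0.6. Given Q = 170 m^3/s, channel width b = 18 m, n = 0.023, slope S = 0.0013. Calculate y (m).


y = (170 * 0.023 / (18 * 0.0013^0.5))^0.6 = 2.9374 m


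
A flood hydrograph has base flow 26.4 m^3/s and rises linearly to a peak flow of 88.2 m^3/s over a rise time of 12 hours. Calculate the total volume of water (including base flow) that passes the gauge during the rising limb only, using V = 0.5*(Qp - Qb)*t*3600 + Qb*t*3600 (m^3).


V = 0.5*(88.2 - 26.4)*12*3600 + 26.4*12*3600 = 2.4754e+06 m^3


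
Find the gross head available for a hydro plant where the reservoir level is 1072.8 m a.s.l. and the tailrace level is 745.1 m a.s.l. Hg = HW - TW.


Hg = 1072.8 - 745.1 = 327.7000 m


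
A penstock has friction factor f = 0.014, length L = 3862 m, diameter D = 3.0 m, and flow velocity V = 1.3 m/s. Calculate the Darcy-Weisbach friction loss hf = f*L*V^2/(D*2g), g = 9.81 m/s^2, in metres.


hf = 0.014 * 3862 * 1.3^2 / (3.0 * 2 * 9.81) = 1.5524 m


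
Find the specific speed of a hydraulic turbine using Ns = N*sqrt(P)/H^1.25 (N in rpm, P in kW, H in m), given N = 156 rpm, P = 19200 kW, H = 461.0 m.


Ns = 156 * 19200^0.5 / 461.0^1.25 = 10.1193


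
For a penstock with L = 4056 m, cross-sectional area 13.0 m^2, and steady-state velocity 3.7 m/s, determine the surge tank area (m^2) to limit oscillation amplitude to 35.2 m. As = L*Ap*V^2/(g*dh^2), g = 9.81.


As = 4056 * 13.0 * 3.7^2 / (9.81 * 35.2^2) = 59.3869 m^2


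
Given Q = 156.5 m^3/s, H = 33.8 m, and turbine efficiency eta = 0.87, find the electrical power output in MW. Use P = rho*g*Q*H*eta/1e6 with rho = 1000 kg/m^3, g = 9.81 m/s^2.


P = 1000 * 9.81 * 156.5 * 33.8 * 0.87 / 1e6 = 45.1460 MW


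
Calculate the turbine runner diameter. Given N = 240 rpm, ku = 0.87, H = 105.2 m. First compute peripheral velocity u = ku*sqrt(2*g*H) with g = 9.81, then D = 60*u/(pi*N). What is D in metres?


u = 0.87 * sqrt(2*9.81*105.2) = 39.5254 m/s
D = 60 * 39.5254 / (pi * 240) = 3.1453 m


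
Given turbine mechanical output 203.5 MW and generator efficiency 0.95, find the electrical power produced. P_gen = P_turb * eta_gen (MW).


P_gen = 203.5 * 0.95 = 193.3250 MW


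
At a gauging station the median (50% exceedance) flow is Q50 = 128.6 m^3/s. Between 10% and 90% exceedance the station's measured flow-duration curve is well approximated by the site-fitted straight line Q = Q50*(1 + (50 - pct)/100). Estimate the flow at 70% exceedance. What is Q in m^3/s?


Q = 128.6 * (1 + (50 - 70)/100) = 102.8800 m^3/s


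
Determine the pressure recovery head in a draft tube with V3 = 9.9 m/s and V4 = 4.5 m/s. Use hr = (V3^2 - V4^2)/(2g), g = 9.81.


hr = (9.9^2 - 4.5^2) / (2*9.81) = 3.9633 m


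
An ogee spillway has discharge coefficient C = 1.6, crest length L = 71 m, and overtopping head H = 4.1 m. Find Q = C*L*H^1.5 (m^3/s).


Q = 1.6 * 71 * 4.1^1.5 = 943.0921 m^3/s


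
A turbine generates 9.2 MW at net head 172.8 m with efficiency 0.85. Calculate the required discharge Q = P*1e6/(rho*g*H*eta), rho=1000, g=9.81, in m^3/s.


Q = 9.2 * 1e6 / (1000 * 9.81 * 172.8 * 0.85) = 6.3849 m^3/s


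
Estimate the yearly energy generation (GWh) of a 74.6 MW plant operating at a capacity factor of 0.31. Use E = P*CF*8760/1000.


E = 74.6 * 0.31 * 8760 / 1000 = 202.5838 GWh


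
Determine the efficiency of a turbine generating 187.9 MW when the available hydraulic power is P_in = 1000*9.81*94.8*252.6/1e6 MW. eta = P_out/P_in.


P_in = 1000 * 9.81 * 94.8 * 252.6 / 1e6 = 234.9150 MW
eta = 187.9 / 234.9150 = 0.7999
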